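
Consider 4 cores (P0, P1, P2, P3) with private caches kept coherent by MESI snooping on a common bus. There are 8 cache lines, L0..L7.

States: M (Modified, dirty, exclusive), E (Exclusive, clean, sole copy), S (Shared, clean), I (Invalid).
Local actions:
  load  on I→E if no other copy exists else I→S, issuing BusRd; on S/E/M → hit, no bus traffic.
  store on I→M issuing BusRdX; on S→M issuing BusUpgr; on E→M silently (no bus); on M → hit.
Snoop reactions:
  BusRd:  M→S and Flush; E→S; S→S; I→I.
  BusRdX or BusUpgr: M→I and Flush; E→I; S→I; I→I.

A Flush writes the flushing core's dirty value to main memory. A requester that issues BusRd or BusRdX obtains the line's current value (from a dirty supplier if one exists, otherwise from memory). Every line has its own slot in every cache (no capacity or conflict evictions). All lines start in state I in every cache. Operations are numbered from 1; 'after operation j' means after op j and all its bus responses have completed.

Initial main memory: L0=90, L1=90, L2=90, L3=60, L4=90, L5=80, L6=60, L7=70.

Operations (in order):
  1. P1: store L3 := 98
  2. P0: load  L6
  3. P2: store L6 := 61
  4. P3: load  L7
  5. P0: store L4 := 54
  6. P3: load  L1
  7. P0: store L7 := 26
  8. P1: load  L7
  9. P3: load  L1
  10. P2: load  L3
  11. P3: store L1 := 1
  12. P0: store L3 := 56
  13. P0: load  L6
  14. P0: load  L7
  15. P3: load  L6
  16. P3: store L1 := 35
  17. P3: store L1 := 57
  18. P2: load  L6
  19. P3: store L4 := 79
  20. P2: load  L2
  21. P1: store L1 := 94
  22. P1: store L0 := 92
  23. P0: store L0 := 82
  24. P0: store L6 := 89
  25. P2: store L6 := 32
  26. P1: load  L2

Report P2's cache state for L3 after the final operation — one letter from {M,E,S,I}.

[1] P1: store L3 := 98 | P0:I, P1:M(98), P2:I, P3:I | bus: BusRdX
[2] P0: load  L6 | P0:E(60), P1:I, P2:I, P3:I | bus: BusRd
[3] P2: store L6 := 61 | P0:I, P1:I, P2:M(61), P3:I | bus: BusRdX
[4] P3: load  L7 | P0:I, P1:I, P2:I, P3:E(70) | bus: BusRd
[5] P0: store L4 := 54 | P0:M(54), P1:I, P2:I, P3:I | bus: BusRdX
[6] P3: load  L1 | P0:I, P1:I, P2:I, P3:E(90) | bus: BusRd
[7] P0: store L7 := 26 | P0:M(26), P1:I, P2:I, P3:I | bus: BusRdX
[8] P1: load  L7 | P0:S(26), P1:S(26), P2:I, P3:I | bus: BusRd,Flush
[9] P3: load  L1 | P0:I, P1:I, P2:I, P3:E(90) | bus: none
[10] P2: load  L3 | P0:I, P1:S(98), P2:S(98), P3:I | bus: BusRd,Flush
[11] P3: store L1 := 1 | P0:I, P1:I, P2:I, P3:M(1) | bus: none
[12] P0: store L3 := 56 | P0:M(56), P1:I, P2:I, P3:I | bus: BusRdX
[13] P0: load  L6 | P0:S(61), P1:I, P2:S(61), P3:I | bus: BusRd,Flush
[14] P0: load  L7 | P0:S(26), P1:S(26), P2:I, P3:I | bus: none
[15] P3: load  L6 | P0:S(61), P1:I, P2:S(61), P3:S(61) | bus: BusRd
[16] P3: store L1 := 35 | P0:I, P1:I, P2:I, P3:M(35) | bus: none
[17] P3: store L1 := 57 | P0:I, P1:I, P2:I, P3:M(57) | bus: none
[18] P2: load  L6 | P0:S(61), P1:I, P2:S(61), P3:S(61) | bus: none
[19] P3: store L4 := 79 | P0:I, P1:I, P2:I, P3:M(79) | bus: BusRdX,Flush
[20] P2: load  L2 | P0:I, P1:I, P2:E(90), P3:I | bus: BusRd
[21] P1: store L1 := 94 | P0:I, P1:M(94), P2:I, P3:I | bus: BusRdX,Flush
[22] P1: store L0 := 92 | P0:I, P1:M(92), P2:I, P3:I | bus: BusRdX
[23] P0: store L0 := 82 | P0:M(82), P1:I, P2:I, P3:I | bus: BusRdX,Flush
[24] P0: store L6 := 89 | P0:M(89), P1:I, P2:I, P3:I | bus: BusUpgr
[25] P2: store L6 := 32 | P0:I, P1:I, P2:M(32), P3:I | bus: BusRdX,Flush
[26] P1: load  L2 | P0:I, P1:S(90), P2:S(90), P3:I | bus: BusRd

state = I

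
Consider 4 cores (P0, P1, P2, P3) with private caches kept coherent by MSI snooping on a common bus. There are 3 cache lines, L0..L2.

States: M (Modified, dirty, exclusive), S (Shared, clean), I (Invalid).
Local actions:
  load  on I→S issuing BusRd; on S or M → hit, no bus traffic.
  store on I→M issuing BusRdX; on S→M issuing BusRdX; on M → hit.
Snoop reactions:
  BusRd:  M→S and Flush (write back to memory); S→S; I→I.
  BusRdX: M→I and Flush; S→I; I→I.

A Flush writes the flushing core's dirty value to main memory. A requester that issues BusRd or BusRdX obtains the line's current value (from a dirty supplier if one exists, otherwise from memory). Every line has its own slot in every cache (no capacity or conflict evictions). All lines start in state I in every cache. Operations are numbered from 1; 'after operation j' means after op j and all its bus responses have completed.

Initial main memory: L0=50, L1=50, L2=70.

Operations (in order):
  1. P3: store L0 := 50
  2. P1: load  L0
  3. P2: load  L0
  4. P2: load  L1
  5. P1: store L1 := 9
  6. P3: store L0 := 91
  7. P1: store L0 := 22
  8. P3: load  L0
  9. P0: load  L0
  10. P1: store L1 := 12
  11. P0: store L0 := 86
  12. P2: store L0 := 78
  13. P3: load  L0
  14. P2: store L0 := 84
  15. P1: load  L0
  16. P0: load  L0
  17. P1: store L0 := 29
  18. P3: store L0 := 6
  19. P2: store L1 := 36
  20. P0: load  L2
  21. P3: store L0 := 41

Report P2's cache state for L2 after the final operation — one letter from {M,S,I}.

step 1: P3: store L0 := 50  ⟶  IIIM  (L0)  txn=BusRdX  M[L0]=50
step 2: P1: load  L0  ⟶  ISIS  (L0)  txn=BusRd+Flush  M[L0]=50
step 3: P2: load  L0  ⟶  ISSS  (L0)  txn=BusRd  M[L0]=50
step 4: P2: load  L1  ⟶  IISI  (L1)  txn=BusRd  M[L1]=50
step 5: P1: store L1 := 9  ⟶  IMII  (L1)  txn=BusRdX  M[L1]=50
step 6: P3: store L0 := 91  ⟶  IIIM  (L0)  txn=BusRdX  M[L0]=50
step 7: P1: store L0 := 22  ⟶  IMII  (L0)  txn=BusRdX+Flush  M[L0]=91
step 8: P3: load  L0  ⟶  ISIS  (L0)  txn=BusRd+Flush  M[L0]=22
step 9: P0: load  L0  ⟶  SSIS  (L0)  txn=BusRd  M[L0]=22
step 10: P1: store L1 := 12  ⟶  IMII  (L1)  txn=∅  M[L1]=50
step 11: P0: store L0 := 86  ⟶  MIII  (L0)  txn=BusRdX  M[L0]=22
step 12: P2: store L0 := 78  ⟶  IIMI  (L0)  txn=BusRdX+Flush  M[L0]=86
step 13: P3: load  L0  ⟶  IISS  (L0)  txn=BusRd+Flush  M[L0]=78
step 14: P2: store L0 := 84  ⟶  IIMI  (L0)  txn=BusRdX  M[L0]=78
step 15: P1: load  L0  ⟶  ISSI  (L0)  txn=BusRd+Flush  M[L0]=84
step 16: P0: load  L0  ⟶  SSSI  (L0)  txn=BusRd  M[L0]=84
step 17: P1: store L0 := 29  ⟶  IMII  (L0)  txn=BusRdX  M[L0]=84
step 18: P3: store L0 := 6  ⟶  IIIM  (L0)  txn=BusRdX+Flush  M[L0]=29
step 19: P2: store L1 := 36  ⟶  IIMI  (L1)  txn=BusRdX+Flush  M[L1]=12
step 20: P0: load  L2  ⟶  SIII  (L2)  txn=BusRd  M[L2]=70
step 21: P3: store L0 := 41  ⟶  IIIM  (L0)  txn=∅  M[L0]=29

state = I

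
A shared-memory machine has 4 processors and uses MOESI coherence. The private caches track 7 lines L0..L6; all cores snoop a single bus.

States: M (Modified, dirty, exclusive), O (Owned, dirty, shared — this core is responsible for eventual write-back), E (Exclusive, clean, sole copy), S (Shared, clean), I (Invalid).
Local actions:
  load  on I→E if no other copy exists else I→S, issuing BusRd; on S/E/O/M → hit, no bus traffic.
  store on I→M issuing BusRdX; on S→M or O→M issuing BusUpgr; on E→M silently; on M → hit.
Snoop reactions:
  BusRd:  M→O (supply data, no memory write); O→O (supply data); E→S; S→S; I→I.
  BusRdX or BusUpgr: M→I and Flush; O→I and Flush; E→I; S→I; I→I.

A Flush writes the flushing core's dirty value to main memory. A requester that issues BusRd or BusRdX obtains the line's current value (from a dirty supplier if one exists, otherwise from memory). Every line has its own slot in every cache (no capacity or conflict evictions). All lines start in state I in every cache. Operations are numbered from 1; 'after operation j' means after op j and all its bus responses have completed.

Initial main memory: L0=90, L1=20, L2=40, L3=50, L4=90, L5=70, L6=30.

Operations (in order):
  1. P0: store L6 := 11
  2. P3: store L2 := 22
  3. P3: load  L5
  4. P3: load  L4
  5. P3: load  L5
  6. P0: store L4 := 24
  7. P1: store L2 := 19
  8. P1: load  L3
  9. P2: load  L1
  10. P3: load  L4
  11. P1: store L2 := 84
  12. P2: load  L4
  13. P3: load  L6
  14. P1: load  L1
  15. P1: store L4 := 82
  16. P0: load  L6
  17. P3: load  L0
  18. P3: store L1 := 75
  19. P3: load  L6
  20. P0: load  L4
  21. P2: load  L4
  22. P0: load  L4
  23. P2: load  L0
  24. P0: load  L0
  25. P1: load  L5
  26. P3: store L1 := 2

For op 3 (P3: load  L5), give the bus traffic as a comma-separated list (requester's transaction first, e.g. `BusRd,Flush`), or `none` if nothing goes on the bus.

bus = BusRd

[1] P0: store L6 := 11 | P0:M(11), P1:I, P2:I, P3:I | bus: BusRdX
[2] P3: store L2 := 22 | P0:I, P1:I, P2:I, P3:M(22) | bus: BusRdX
[3] P3: load  L5 | P0:I, P1:I, P2:I, P3:E(70) | bus: BusRd
[4] P3: load  L4 | P0:I, P1:I, P2:I, P3:E(90) | bus: BusRd
[5] P3: load  L5 | P0:I, P1:I, P2:I, P3:E(70) | bus: none
[6] P0: store L4 := 24 | P0:M(24), P1:I, P2:I, P3:I | bus: BusRdX
[7] P1: store L2 := 19 | P0:I, P1:M(19), P2:I, P3:I | bus: BusRdX,Flush
[8] P1: load  L3 | P0:I, P1:E(50), P2:I, P3:I | bus: BusRd
[9] P2: load  L1 | P0:I, P1:I, P2:E(20), P3:I | bus: BusRd
[10] P3: load  L4 | P0:O(24), P1:I, P2:I, P3:S(24) | bus: BusRd
[11] P1: store L2 := 84 | P0:I, P1:M(84), P2:I, P3:I | bus: none
[12] P2: load  L4 | P0:O(24), P1:I, P2:S(24), P3:S(24) | bus: BusRd
[13] P3: load  L6 | P0:O(11), P1:I, P2:I, P3:S(11) | bus: BusRd
[14] P1: load  L1 | P0:I, P1:S(20), P2:S(20), P3:I | bus: BusRd
[15] P1: store L4 := 82 | P0:I, P1:M(82), P2:I, P3:I | bus: BusRdX,Flush
[16] P0: load  L6 | P0:O(11), P1:I, P2:I, P3:S(11) | bus: none
[17] P3: load  L0 | P0:I, P1:I, P2:I, P3:E(90) | bus: BusRd
[18] P3: store L1 := 75 | P0:I, P1:I, P2:I, P3:M(75) | bus: BusRdX
[19] P3: load  L6 | P0:O(11), P1:I, P2:I, P3:S(11) | bus: none
[20] P0: load  L4 | P0:S(82), P1:O(82), P2:I, P3:I | bus: BusRd
[21] P2: load  L4 | P0:S(82), P1:O(82), P2:S(82), P3:I | bus: BusRd
[22] P0: load  L4 | P0:S(82), P1:O(82), P2:S(82), P3:I | bus: none
[23] P2: load  L0 | P0:I, P1:I, P2:S(90), P3:S(90) | bus: BusRd
[24] P0: load  L0 | P0:S(90), P1:I, P2:S(90), P3:S(90) | bus: BusRd
[25] P1: load  L5 | P0:I, P1:S(70), P2:I, P3:S(70) | bus: BusRd
[26] P3: store L1 := 2 | P0:I, P1:I, P2:I, P3:M(2) | bus: none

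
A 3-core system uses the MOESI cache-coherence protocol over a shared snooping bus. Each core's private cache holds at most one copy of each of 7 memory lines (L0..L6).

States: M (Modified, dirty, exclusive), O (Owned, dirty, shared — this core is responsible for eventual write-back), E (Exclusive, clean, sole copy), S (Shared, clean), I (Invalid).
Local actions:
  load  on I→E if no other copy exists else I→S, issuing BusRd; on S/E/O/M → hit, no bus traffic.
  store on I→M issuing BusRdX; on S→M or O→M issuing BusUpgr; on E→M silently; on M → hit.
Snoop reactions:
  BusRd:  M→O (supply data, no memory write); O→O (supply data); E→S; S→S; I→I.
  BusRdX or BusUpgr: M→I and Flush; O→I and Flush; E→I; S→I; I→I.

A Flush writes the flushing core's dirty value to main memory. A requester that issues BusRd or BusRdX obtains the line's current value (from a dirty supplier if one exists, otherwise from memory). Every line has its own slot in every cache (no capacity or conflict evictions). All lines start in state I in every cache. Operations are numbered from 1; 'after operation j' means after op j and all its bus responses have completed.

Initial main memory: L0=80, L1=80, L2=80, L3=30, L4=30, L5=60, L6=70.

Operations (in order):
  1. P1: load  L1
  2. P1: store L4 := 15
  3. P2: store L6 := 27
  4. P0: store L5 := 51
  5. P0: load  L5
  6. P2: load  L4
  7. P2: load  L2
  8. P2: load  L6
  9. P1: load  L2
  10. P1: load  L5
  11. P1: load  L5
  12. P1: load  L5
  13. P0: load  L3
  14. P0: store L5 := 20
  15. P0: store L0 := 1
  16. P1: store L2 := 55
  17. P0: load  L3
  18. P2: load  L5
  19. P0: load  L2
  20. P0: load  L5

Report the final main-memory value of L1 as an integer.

[1] P1: load  L1 | P0:I, P1:E(80), P2:I | bus: BusRd
[2] P1: store L4 := 15 | P0:I, P1:M(15), P2:I | bus: BusRdX
[3] P2: store L6 := 27 | P0:I, P1:I, P2:M(27) | bus: BusRdX
[4] P0: store L5 := 51 | P0:M(51), P1:I, P2:I | bus: BusRdX
[5] P0: load  L5 | P0:M(51), P1:I, P2:I | bus: none
[6] P2: load  L4 | P0:I, P1:O(15), P2:S(15) | bus: BusRd
[7] P2: load  L2 | P0:I, P1:I, P2:E(80) | bus: BusRd
[8] P2: load  L6 | P0:I, P1:I, P2:M(27) | bus: none
[9] P1: load  L2 | P0:I, P1:S(80), P2:S(80) | bus: BusRd
[10] P1: load  L5 | P0:O(51), P1:S(51), P2:I | bus: BusRd
[11] P1: load  L5 | P0:O(51), P1:S(51), P2:I | bus: none
[12] P1: load  L5 | P0:O(51), P1:S(51), P2:I | bus: none
[13] P0: load  L3 | P0:E(30), P1:I, P2:I | bus: BusRd
[14] P0: store L5 := 20 | P0:M(20), P1:I, P2:I | bus: BusUpgr
[15] P0: store L0 := 1 | P0:M(1), P1:I, P2:I | bus: BusRdX
[16] P1: store L2 := 55 | P0:I, P1:M(55), P2:I | bus: BusUpgr
[17] P0: load  L3 | P0:E(30), P1:I, P2:I | bus: none
[18] P2: load  L5 | P0:O(20), P1:I, P2:S(20) | bus: BusRd
[19] P0: load  L2 | P0:S(55), P1:O(55), P2:I | bus: BusRd
[20] P0: load  L5 | P0:O(20), P1:I, P2:S(20) | bus: none

memory[L1] = 80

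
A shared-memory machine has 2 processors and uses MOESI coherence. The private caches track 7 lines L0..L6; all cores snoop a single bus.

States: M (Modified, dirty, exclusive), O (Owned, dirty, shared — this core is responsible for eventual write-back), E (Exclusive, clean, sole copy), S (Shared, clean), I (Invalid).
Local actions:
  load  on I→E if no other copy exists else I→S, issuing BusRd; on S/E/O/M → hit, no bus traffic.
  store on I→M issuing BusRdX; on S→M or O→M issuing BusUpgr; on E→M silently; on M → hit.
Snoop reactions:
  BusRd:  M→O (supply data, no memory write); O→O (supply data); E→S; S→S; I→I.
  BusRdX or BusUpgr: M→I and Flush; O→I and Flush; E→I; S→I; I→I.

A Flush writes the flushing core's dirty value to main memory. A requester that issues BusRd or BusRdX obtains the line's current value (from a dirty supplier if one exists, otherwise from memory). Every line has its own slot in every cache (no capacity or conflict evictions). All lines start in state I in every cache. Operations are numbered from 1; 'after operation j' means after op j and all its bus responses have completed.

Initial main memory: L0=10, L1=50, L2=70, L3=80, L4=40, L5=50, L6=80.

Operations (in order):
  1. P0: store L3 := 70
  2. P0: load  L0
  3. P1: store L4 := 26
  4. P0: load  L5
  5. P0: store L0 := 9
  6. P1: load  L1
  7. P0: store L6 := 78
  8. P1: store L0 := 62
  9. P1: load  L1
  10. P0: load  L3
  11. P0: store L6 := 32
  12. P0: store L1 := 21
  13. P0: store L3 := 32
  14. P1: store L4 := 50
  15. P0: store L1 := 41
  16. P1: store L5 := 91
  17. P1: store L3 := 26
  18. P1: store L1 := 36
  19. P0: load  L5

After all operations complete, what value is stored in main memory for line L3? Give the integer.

memory[L3] = 32

step 1: P0: store L3 := 70  ⟶  MI  (L3)  txn=BusRdX  M[L3]=80
step 2: P0: load  L0  ⟶  EI  (L0)  txn=BusRd  M[L0]=10
step 3: P1: store L4 := 26  ⟶  IM  (L4)  txn=BusRdX  M[L4]=40
step 4: P0: load  L5  ⟶  EI  (L5)  txn=BusRd  M[L5]=50
step 5: P0: store L0 := 9  ⟶  MI  (L0)  txn=∅  M[L0]=10
step 6: P1: load  L1  ⟶  IE  (L1)  txn=BusRd  M[L1]=50
step 7: P0: store L6 := 78  ⟶  MI  (L6)  txn=BusRdX  M[L6]=80
step 8: P1: store L0 := 62  ⟶  IM  (L0)  txn=BusRdX+Flush  M[L0]=9
step 9: P1: load  L1  ⟶  IE  (L1)  txn=∅  M[L1]=50
step 10: P0: load  L3  ⟶  MI  (L3)  txn=∅  M[L3]=80
step 11: P0: store L6 := 32  ⟶  MI  (L6)  txn=∅  M[L6]=80
step 12: P0: store L1 := 21  ⟶  MI  (L1)  txn=BusRdX  M[L1]=50
step 13: P0: store L3 := 32  ⟶  MI  (L3)  txn=∅  M[L3]=80
step 14: P1: store L4 := 50  ⟶  IM  (L4)  txn=∅  M[L4]=40
step 15: P0: store L1 := 41  ⟶  MI  (L1)  txn=∅  M[L1]=50
step 16: P1: store L5 := 91  ⟶  IM  (L5)  txn=BusRdX  M[L5]=50
step 17: P1: store L3 := 26  ⟶  IM  (L3)  txn=BusRdX+Flush  M[L3]=32
step 18: P1: store L1 := 36  ⟶  IM  (L1)  txn=BusRdX+Flush  M[L1]=41
step 19: P0: load  L5  ⟶  SO  (L5)  txn=BusRd  M[L5]=50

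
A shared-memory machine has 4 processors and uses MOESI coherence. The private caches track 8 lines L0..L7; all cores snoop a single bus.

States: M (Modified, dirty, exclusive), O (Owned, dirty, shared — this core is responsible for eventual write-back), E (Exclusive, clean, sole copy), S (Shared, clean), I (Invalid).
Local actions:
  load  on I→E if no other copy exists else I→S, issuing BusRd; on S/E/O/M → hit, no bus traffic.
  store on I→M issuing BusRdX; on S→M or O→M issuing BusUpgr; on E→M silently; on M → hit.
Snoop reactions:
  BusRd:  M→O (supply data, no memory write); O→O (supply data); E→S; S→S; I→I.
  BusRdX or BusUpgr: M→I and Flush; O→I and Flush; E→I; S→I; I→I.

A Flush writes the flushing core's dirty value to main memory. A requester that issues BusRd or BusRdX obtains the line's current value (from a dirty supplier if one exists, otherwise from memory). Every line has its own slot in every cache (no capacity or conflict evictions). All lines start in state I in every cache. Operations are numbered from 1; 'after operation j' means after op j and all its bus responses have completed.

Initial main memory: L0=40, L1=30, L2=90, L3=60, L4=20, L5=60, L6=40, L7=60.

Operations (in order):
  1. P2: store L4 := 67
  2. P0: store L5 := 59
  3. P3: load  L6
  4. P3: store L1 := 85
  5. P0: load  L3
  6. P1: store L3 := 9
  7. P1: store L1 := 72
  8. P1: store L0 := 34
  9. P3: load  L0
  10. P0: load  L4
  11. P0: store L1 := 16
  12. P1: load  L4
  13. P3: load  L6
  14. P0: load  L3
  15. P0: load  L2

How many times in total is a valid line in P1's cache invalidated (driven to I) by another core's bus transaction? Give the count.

invalidations = 1

1. P2: store L4 := 67  bus=[BusRdX]  L4: P0=I P1=I P2=M P3=I  mem[L4]=20
2. P0: store L5 := 59  bus=[BusRdX]  L5: P0=M P1=I P2=I P3=I  mem[L5]=60
3. P3: load  L6  bus=[BusRd]  L6: P0=I P1=I P2=I P3=E  mem[L6]=40
4. P3: store L1 := 85  bus=[BusRdX]  L1: P0=I P1=I P2=I P3=M  mem[L1]=30
5. P0: load  L3  bus=[BusRd]  L3: P0=E P1=I P2=I P3=I  mem[L3]=60
6. P1: store L3 := 9  bus=[BusRdX]  L3: P0=I P1=M P2=I P3=I  mem[L3]=60
7. P1: store L1 := 72  bus=[BusRdX,Flush]  L1: P0=I P1=M P2=I P3=I  mem[L1]=85
8. P1: store L0 := 34  bus=[BusRdX]  L0: P0=I P1=M P2=I P3=I  mem[L0]=40
9. P3: load  L0  bus=[BusRd]  L0: P0=I P1=O P2=I P3=S  mem[L0]=40
10. P0: load  L4  bus=[BusRd]  L4: P0=S P1=I P2=O P3=I  mem[L4]=20
11. P0: store L1 := 16  bus=[BusRdX,Flush]  L1: P0=M P1=I P2=I P3=I  mem[L1]=72
12. P1: load  L4  bus=[BusRd]  L4: P0=S P1=S P2=O P3=I  mem[L4]=20
13. P3: load  L6  bus=[-]  L6: P0=I P1=I P2=I P3=E  mem[L6]=40
14. P0: load  L3  bus=[BusRd]  L3: P0=S P1=O P2=I P3=I  mem[L3]=60
15. P0: load  L2  bus=[BusRd]  L2: P0=E P1=I P2=I P3=I  mem[L2]=90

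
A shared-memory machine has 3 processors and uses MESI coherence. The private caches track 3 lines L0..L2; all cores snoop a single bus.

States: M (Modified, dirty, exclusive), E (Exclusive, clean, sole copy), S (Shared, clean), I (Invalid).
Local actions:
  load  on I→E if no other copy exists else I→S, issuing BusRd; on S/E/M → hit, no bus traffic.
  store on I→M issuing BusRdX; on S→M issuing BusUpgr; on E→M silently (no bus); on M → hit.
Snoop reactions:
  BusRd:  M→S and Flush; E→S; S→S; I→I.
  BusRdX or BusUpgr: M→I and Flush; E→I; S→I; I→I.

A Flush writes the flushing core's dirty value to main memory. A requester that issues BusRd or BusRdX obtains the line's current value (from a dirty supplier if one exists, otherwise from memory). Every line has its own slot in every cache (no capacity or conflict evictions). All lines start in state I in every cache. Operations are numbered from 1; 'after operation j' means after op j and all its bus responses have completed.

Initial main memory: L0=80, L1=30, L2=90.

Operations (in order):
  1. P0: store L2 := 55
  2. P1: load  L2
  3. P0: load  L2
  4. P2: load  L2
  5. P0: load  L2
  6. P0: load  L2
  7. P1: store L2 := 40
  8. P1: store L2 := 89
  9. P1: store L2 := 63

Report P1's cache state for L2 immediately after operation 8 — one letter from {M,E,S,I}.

step 1: P0: store L2 := 55  ⟶  MII  (L2)  txn=BusRdX  M[L2]=90
step 2: P1: load  L2  ⟶  SSI  (L2)  txn=BusRd+Flush  M[L2]=55
step 3: P0: load  L2  ⟶  SSI  (L2)  txn=∅  M[L2]=55
step 4: P2: load  L2  ⟶  SSS  (L2)  txn=BusRd  M[L2]=55
step 5: P0: load  L2  ⟶  SSS  (L2)  txn=∅  M[L2]=55
step 6: P0: load  L2  ⟶  SSS  (L2)  txn=∅  M[L2]=55
step 7: P1: store L2 := 40  ⟶  IMI  (L2)  txn=BusUpgr  M[L2]=55
step 8: P1: store L2 := 89  ⟶  IMI  (L2)  txn=∅  M[L2]=55
step 9: P1: store L2 := 63  ⟶  IMI  (L2)  txn=∅  M[L2]=55

state = M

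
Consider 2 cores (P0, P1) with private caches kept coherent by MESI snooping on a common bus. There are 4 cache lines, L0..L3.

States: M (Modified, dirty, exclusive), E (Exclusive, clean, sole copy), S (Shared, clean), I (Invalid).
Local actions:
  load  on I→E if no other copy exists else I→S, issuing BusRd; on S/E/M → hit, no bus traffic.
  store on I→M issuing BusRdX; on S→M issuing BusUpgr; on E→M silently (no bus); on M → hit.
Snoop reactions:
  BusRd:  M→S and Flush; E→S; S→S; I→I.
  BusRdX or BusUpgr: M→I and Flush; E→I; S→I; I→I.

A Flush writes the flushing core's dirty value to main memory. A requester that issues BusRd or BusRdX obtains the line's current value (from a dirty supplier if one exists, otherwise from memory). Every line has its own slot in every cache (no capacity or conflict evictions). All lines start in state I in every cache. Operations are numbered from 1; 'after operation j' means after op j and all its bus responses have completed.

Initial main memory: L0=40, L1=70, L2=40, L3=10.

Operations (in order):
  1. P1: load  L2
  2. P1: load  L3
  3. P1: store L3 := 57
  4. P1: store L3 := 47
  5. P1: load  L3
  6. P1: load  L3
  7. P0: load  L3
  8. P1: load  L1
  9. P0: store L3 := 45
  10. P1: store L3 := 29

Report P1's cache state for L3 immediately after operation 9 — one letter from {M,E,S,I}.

[1] P1: load  L2 | P0:I, P1:E(40) | bus: BusRd
[2] P1: load  L3 | P0:I, P1:E(10) | bus: BusRd
[3] P1: store L3 := 57 | P0:I, P1:M(57) | bus: none
[4] P1: store L3 := 47 | P0:I, P1:M(47) | bus: none
[5] P1: load  L3 | P0:I, P1:M(47) | bus: none
[6] P1: load  L3 | P0:I, P1:M(47) | bus: none
[7] P0: load  L3 | P0:S(47), P1:S(47) | bus: BusRd,Flush
[8] P1: load  L1 | P0:I, P1:E(70) | bus: BusRd
[9] P0: store L3 := 45 | P0:M(45), P1:I | bus: BusUpgr
[10] P1: store L3 := 29 | P0:I, P1:M(29) | bus: BusRdX,Flush

state = I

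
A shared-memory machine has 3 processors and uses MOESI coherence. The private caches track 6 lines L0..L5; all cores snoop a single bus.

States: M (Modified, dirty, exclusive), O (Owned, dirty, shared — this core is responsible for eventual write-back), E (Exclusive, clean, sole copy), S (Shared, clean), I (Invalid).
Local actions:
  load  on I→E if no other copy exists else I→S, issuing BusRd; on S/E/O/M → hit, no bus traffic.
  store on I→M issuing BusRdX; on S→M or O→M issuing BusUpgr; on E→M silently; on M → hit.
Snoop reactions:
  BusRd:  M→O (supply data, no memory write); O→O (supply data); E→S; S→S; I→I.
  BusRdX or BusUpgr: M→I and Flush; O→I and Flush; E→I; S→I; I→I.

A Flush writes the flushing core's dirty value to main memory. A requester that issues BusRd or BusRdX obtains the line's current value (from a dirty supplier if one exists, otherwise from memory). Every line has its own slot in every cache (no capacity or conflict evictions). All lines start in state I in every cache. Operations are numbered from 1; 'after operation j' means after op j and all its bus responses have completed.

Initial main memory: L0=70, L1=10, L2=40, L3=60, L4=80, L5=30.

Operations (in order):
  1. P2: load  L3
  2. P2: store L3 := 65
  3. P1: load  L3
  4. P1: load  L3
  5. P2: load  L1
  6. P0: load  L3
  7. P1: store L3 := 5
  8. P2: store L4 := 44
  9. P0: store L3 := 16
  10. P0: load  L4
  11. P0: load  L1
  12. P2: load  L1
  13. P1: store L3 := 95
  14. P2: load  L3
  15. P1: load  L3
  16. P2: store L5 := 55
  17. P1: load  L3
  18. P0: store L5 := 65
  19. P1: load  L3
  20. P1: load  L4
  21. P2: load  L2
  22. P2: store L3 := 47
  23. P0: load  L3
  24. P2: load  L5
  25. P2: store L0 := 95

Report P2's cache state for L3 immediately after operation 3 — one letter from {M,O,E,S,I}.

state = O

step 1: P2: load  L3  ⟶  IIE  (L3)  txn=BusRd  M[L3]=60
step 2: P2: store L3 := 65  ⟶  IIM  (L3)  txn=∅  M[L3]=60
step 3: P1: load  L3  ⟶  ISO  (L3)  txn=BusRd  M[L3]=60
step 4: P1: load  L3  ⟶  ISO  (L3)  txn=∅  M[L3]=60
step 5: P2: load  L1  ⟶  IIE  (L1)  txn=BusRd  M[L1]=10
step 6: P0: load  L3  ⟶  SSO  (L3)  txn=BusRd  M[L3]=60
step 7: P1: store L3 := 5  ⟶  IMI  (L3)  txn=BusUpgr+Flush  M[L3]=65
step 8: P2: store L4 := 44  ⟶  IIM  (L4)  txn=BusRdX  M[L4]=80
step 9: P0: store L3 := 16  ⟶  MII  (L3)  txn=BusRdX+Flush  M[L3]=5
step 10: P0: load  L4  ⟶  SIO  (L4)  txn=BusRd  M[L4]=80
step 11: P0: load  L1  ⟶  SIS  (L1)  txn=BusRd  M[L1]=10
step 12: P2: load  L1  ⟶  SIS  (L1)  txn=∅  M[L1]=10
step 13: P1: store L3 := 95  ⟶  IMI  (L3)  txn=BusRdX+Flush  M[L3]=16
step 14: P2: load  L3  ⟶  IOS  (L3)  txn=BusRd  M[L3]=16
step 15: P1: load  L3  ⟶  IOS  (L3)  txn=∅  M[L3]=16
step 16: P2: store L5 := 55  ⟶  IIM  (L5)  txn=BusRdX  M[L5]=30
step 17: P1: load  L3  ⟶  IOS  (L3)  txn=∅  M[L3]=16
step 18: P0: store L5 := 65  ⟶  MII  (L5)  txn=BusRdX+Flush  M[L5]=55
step 19: P1: load  L3  ⟶  IOS  (L3)  txn=∅  M[L3]=16
step 20: P1: load  L4  ⟶  SSO  (L4)  txn=BusRd  M[L4]=80
step 21: P2: load  L2  ⟶  IIE  (L2)  txn=BusRd  M[L2]=40
step 22: P2: store L3 := 47  ⟶  IIM  (L3)  txn=BusUpgr+Flush  M[L3]=95
step 23: P0: load  L3  ⟶  SIO  (L3)  txn=BusRd  M[L3]=95
step 24: P2: load  L5  ⟶  OIS  (L5)  txn=BusRd  M[L5]=55
step 25: P2: store L0 := 95  ⟶  IIM  (L0)  txn=BusRdX  M[L0]=70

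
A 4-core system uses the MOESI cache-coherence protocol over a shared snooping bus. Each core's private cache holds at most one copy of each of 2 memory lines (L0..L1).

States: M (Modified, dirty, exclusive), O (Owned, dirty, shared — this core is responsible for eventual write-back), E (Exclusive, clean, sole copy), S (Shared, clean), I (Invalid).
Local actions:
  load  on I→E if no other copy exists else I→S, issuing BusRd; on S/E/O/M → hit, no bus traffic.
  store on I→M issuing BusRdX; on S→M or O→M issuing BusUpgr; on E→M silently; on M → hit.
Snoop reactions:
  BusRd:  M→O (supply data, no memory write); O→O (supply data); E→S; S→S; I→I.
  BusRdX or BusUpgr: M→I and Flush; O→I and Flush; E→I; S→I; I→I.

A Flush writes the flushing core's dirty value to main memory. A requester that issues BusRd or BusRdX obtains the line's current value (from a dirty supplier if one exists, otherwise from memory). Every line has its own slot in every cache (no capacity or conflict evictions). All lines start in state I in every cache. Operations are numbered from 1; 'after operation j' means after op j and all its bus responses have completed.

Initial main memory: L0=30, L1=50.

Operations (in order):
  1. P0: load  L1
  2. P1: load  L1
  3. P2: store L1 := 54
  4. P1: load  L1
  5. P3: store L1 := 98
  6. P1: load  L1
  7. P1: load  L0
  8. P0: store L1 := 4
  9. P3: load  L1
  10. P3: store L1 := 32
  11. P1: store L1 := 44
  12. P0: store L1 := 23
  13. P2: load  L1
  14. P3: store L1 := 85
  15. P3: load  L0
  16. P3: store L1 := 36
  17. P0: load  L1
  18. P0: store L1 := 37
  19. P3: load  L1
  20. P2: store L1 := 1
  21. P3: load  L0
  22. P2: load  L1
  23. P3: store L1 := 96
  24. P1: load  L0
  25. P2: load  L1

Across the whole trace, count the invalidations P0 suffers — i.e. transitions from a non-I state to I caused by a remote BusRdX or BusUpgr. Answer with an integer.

invalidations = 4

  op1 P0: load  L1 → E/I/I/I on L1; bus BusRd; mem=50
  op2 P1: load  L1 → S/S/I/I on L1; bus BusRd; mem=50
  op3 P2: store L1 := 54 → I/I/M/I on L1; bus BusRdX; mem=50
  op4 P1: load  L1 → I/S/O/I on L1; bus BusRd; mem=50
  op5 P3: store L1 := 98 → I/I/I/M on L1; bus BusRdX Flush; mem=54
  op6 P1: load  L1 → I/S/I/O on L1; bus BusRd; mem=54
  op7 P1: load  L0 → I/E/I/I on L0; bus BusRd; mem=30
  op8 P0: store L1 := 4 → M/I/I/I on L1; bus BusRdX Flush; mem=98
  op9 P3: load  L1 → O/I/I/S on L1; bus BusRd; mem=98
  op10 P3: store L1 := 32 → I/I/I/M on L1; bus BusUpgr Flush; mem=4
  op11 P1: store L1 := 44 → I/M/I/I on L1; bus BusRdX Flush; mem=32
  op12 P0: store L1 := 23 → M/I/I/I on L1; bus BusRdX Flush; mem=44
  op13 P2: load  L1 → O/I/S/I on L1; bus BusRd; mem=44
  op14 P3: store L1 := 85 → I/I/I/M on L1; bus BusRdX Flush; mem=23
  op15 P3: load  L0 → I/S/I/S on L0; bus BusRd; mem=30
  op16 P3: store L1 := 36 → I/I/I/M on L1; bus (none); mem=23
  op17 P0: load  L1 → S/I/I/O on L1; bus BusRd; mem=23
  op18 P0: store L1 := 37 → M/I/I/I on L1; bus BusUpgr Flush; mem=36
  op19 P3: load  L1 → O/I/I/S on L1; bus BusRd; mem=36
  op20 P2: store L1 := 1 → I/I/M/I on L1; bus BusRdX Flush; mem=37
  op21 P3: load  L0 → I/S/I/S on L0; bus (none); mem=30
  op22 P2: load  L1 → I/I/M/I on L1; bus (none); mem=37
  op23 P3: store L1 := 96 → I/I/I/M on L1; bus BusRdX Flush; mem=1
  op24 P1: load  L0 → I/S/I/S on L0; bus (none); mem=30
  op25 P2: load  L1 → I/I/S/O on L1; bus BusRd; mem=1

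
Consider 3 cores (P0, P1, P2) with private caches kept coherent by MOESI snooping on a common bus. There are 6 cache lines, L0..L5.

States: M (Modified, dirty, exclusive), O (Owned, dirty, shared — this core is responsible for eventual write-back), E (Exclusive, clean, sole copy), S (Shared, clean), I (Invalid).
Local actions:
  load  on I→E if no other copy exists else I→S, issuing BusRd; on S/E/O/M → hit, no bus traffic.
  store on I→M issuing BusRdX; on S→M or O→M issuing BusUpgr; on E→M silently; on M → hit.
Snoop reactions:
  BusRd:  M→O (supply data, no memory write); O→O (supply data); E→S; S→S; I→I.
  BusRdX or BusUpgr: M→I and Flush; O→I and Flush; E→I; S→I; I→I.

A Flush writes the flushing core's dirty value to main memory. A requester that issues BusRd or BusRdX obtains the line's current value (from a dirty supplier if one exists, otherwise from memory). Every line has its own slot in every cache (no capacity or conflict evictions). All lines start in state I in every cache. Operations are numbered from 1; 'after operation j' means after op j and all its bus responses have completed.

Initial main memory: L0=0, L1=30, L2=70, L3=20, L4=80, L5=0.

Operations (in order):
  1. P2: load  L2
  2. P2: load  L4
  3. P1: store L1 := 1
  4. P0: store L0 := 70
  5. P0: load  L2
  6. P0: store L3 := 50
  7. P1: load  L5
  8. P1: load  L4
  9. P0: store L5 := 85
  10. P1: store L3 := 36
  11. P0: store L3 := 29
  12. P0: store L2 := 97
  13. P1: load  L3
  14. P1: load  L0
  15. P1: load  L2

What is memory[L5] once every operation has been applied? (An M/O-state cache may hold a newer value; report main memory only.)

  op1 P2: load  L2 → I/I/E on L2; bus BusRd; mem=70
  op2 P2: load  L4 → I/I/E on L4; bus BusRd; mem=80
  op3 P1: store L1 := 1 → I/M/I on L1; bus BusRdX; mem=30
  op4 P0: store L0 := 70 → M/I/I on L0; bus BusRdX; mem=0
  op5 P0: load  L2 → S/I/S on L2; bus BusRd; mem=70
  op6 P0: store L3 := 50 → M/I/I on L3; bus BusRdX; mem=20
  op7 P1: load  L5 → I/E/I on L5; bus BusRd; mem=0
  op8 P1: load  L4 → I/S/S on L4; bus BusRd; mem=80
  op9 P0: store L5 := 85 → M/I/I on L5; bus BusRdX; mem=0
  op10 P1: store L3 := 36 → I/M/I on L3; bus BusRdX Flush; mem=50
  op11 P0: store L3 := 29 → M/I/I on L3; bus BusRdX Flush; mem=36
  op12 P0: store L2 := 97 → M/I/I on L2; bus BusUpgr; mem=70
  op13 P1: load  L3 → O/S/I on L3; bus BusRd; mem=36
  op14 P1: load  L0 → O/S/I on L0; bus BusRd; mem=0
  op15 P1: load  L2 → O/S/I on L2; bus BusRd; mem=70

memory[L5] = 0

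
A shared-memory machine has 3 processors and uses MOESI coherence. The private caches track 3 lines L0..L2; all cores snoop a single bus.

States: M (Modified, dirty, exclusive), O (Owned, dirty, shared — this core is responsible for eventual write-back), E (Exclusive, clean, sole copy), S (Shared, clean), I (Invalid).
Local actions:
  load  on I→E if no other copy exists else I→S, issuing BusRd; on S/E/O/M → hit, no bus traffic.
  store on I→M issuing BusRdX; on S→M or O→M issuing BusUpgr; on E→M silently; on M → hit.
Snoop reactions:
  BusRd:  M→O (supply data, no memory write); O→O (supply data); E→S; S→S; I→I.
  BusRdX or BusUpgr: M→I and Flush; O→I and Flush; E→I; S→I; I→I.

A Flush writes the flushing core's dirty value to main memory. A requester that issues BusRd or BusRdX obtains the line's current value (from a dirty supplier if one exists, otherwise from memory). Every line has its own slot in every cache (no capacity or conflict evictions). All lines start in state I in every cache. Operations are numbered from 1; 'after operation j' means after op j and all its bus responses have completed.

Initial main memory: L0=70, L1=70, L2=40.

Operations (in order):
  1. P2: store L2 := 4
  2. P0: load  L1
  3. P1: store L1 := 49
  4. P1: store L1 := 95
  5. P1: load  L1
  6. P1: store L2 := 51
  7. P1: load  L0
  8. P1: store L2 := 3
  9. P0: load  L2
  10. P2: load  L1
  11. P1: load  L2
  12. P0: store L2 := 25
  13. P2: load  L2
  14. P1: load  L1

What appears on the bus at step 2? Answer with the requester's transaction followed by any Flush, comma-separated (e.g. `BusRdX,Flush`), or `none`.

[1] P2: store L2 := 4 | P0:I, P1:I, P2:M(4) | bus: BusRdX
[2] P0: load  L1 | P0:E(70), P1:I, P2:I | bus: BusRd
[3] P1: store L1 := 49 | P0:I, P1:M(49), P2:I | bus: BusRdX
[4] P1: store L1 := 95 | P0:I, P1:M(95), P2:I | bus: none
[5] P1: load  L1 | P0:I, P1:M(95), P2:I | bus: none
[6] P1: store L2 := 51 | P0:I, P1:M(51), P2:I | bus: BusRdX,Flush
[7] P1: load  L0 | P0:I, P1:E(70), P2:I | bus: BusRd
[8] P1: store L2 := 3 | P0:I, P1:M(3), P2:I | bus: none
[9] P0: load  L2 | P0:S(3), P1:O(3), P2:I | bus: BusRd
[10] P2: load  L1 | P0:I, P1:O(95), P2:S(95) | bus: BusRd
[11] P1: load  L2 | P0:S(3), P1:O(3), P2:I | bus: none
[12] P0: store L2 := 25 | P0:M(25), P1:I, P2:I | bus: BusUpgr,Flush
[13] P2: load  L2 | P0:O(25), P1:I, P2:S(25) | bus: BusRd
[14] P1: load  L1 | P0:I, P1:O(95), P2:S(95) | bus: none

bus = BusRd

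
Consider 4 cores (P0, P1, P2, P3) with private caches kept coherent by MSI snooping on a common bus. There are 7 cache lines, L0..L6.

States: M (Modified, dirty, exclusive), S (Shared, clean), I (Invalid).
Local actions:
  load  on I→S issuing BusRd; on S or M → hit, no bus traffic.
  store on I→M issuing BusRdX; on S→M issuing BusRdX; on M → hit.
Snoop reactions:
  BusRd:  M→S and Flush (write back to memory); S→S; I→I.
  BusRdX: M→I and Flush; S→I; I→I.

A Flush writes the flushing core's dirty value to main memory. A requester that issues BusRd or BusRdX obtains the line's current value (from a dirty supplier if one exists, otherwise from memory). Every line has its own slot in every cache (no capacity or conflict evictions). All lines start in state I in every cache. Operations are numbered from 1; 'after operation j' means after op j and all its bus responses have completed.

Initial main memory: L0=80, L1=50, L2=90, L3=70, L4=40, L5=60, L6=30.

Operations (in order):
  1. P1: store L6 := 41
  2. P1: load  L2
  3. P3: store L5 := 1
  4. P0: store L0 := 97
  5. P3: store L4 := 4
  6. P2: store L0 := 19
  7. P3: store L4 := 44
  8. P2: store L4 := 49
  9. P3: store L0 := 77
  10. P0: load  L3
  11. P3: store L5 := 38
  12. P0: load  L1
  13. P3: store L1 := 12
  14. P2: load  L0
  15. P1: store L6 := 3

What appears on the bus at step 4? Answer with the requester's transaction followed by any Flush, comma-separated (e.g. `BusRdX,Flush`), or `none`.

bus = BusRdX

1. P1: store L6 := 41  bus=[BusRdX]  L6: P0=I P1=M P2=I P3=I  mem[L6]=30
2. P1: load  L2  bus=[BusRd]  L2: P0=I P1=S P2=I P3=I  mem[L2]=90
3. P3: store L5 := 1  bus=[BusRdX]  L5: P0=I P1=I P2=I P3=M  mem[L5]=60
4. P0: store L0 := 97  bus=[BusRdX]  L0: P0=M P1=I P2=I P3=I  mem[L0]=80
5. P3: store L4 := 4  bus=[BusRdX]  L4: P0=I P1=I P2=I P3=M  mem[L4]=40
6. P2: store L0 := 19  bus=[BusRdX,Flush]  L0: P0=I P1=I P2=M P3=I  mem[L0]=97
7. P3: store L4 := 44  bus=[-]  L4: P0=I P1=I P2=I P3=M  mem[L4]=40
8. P2: store L4 := 49  bus=[BusRdX,Flush]  L4: P0=I P1=I P2=M P3=I  mem[L4]=44
9. P3: store L0 := 77  bus=[BusRdX,Flush]  L0: P0=I P1=I P2=I P3=M  mem[L0]=19
10. P0: load  L3  bus=[BusRd]  L3: P0=S P1=I P2=I P3=I  mem[L3]=70
11. P3: store L5 := 38  bus=[-]  L5: P0=I P1=I P2=I P3=M  mem[L5]=60
12. P0: load  L1  bus=[BusRd]  L1: P0=S P1=I P2=I P3=I  mem[L1]=50
13. P3: store L1 := 12  bus=[BusRdX]  L1: P0=I P1=I P2=I P3=M  mem[L1]=50
14. P2: load  L0  bus=[BusRd,Flush]  L0: P0=I P1=I P2=S P3=S  mem[L0]=77
15. P1: store L6 := 3  bus=[-]  L6: P0=I P1=M P2=I P3=I  mem[L6]=30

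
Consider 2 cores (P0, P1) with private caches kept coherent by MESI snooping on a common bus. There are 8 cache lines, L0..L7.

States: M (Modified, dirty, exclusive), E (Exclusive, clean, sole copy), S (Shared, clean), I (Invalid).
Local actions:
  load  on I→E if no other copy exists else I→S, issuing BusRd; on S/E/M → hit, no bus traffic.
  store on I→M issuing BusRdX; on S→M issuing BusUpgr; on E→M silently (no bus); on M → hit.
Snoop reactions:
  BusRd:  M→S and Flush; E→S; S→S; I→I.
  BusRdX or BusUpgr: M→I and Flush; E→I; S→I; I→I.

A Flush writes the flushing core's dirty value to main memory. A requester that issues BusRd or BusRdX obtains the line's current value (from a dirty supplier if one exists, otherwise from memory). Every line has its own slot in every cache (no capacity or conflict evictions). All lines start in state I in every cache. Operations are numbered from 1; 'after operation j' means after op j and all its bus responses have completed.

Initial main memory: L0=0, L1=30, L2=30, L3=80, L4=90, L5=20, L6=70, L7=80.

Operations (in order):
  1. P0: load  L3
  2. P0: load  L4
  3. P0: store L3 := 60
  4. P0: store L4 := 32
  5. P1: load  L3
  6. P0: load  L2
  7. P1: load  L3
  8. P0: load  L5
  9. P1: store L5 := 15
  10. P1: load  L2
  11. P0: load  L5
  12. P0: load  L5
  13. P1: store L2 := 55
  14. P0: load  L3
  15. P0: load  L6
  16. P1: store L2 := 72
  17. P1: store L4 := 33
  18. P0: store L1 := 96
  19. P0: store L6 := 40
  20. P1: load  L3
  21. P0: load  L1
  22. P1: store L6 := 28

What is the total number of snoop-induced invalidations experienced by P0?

invalidations = 4

[1] P0: load  L3 | P0:E(80), P1:I | bus: BusRd
[2] P0: load  L4 | P0:E(90), P1:I | bus: BusRd
[3] P0: store L3 := 60 | P0:M(60), P1:I | bus: none
[4] P0: store L4 := 32 | P0:M(32), P1:I | bus: none
[5] P1: load  L3 | P0:S(60), P1:S(60) | bus: BusRd,Flush
[6] P0: load  L2 | P0:E(30), P1:I | bus: BusRd
[7] P1: load  L3 | P0:S(60), P1:S(60) | bus: none
[8] P0: load  L5 | P0:E(20), P1:I | bus: BusRd
[9] P1: store L5 := 15 | P0:I, P1:M(15) | bus: BusRdX
[10] P1: load  L2 | P0:S(30), P1:S(30) | bus: BusRd
[11] P0: load  L5 | P0:S(15), P1:S(15) | bus: BusRd,Flush
[12] P0: load  L5 | P0:S(15), P1:S(15) | bus: none
[13] P1: store L2 := 55 | P0:I, P1:M(55) | bus: BusUpgr
[14] P0: load  L3 | P0:S(60), P1:S(60) | bus: none
[15] P0: load  L6 | P0:E(70), P1:I | bus: BusRd
[16] P1: store L2 := 72 | P0:I, P1:M(72) | bus: none
[17] P1: store L4 := 33 | P0:I, P1:M(33) | bus: BusRdX,Flush
[18] P0: store L1 := 96 | P0:M(96), P1:I | bus: BusRdX
[19] P0: store L6 := 40 | P0:M(40), P1:I | bus: none
[20] P1: load  L3 | P0:S(60), P1:S(60) | bus: none
[21] P0: load  L1 | P0:M(96), P1:I | bus: none
[22] P1: store L6 := 28 | P0:I, P1:M(28) | bus: BusRdX,Flush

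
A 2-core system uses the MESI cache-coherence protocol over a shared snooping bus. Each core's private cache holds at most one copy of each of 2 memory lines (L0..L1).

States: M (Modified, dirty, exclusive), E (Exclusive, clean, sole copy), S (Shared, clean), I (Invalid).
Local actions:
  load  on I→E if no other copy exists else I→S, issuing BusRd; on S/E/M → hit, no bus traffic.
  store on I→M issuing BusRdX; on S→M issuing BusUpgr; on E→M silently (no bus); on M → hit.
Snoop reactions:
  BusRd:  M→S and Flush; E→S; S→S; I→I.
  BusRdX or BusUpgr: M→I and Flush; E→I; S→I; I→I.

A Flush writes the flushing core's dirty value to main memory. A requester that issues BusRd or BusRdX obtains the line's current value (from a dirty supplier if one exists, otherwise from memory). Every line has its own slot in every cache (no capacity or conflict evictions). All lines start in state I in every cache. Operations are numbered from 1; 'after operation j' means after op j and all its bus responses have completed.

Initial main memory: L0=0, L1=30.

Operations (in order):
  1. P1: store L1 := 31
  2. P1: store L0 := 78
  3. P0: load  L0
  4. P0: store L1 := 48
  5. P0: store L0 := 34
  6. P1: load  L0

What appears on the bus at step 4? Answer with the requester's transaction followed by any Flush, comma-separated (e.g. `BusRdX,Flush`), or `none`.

bus = BusRdX,Flush

step 1: P1: store L1 := 31  ⟶  IM  (L1)  txn=BusRdX  M[L1]=30
step 2: P1: store L0 := 78  ⟶  IM  (L0)  txn=BusRdX  M[L0]=0
step 3: P0: load  L0  ⟶  SS  (L0)  txn=BusRd+Flush  M[L0]=78
step 4: P0: store L1 := 48  ⟶  MI  (L1)  txn=BusRdX+Flush  M[L1]=31
step 5: P0: store L0 := 34  ⟶  MI  (L0)  txn=BusUpgr  M[L0]=78
step 6: P1: load  L0  ⟶  SS  (L0)  txn=BusRd+Flush  M[L0]=34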